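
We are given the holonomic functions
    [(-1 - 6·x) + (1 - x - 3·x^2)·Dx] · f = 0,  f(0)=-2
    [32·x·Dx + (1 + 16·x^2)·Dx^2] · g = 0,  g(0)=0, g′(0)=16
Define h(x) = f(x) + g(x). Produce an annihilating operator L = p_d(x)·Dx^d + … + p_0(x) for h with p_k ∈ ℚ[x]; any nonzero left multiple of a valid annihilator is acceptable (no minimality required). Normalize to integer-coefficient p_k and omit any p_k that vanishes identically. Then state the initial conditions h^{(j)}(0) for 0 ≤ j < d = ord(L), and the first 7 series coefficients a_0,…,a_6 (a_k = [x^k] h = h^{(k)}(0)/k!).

L = (-128 + 512·x + 10560·x^2 + 25344·x^3 + 95904·x^4 + 41472·x^6)·Dx + (37 + 208·x - 206·x^2 + 1476·x^3 + 24336·x^4 + 66528·x^5 + 6912·x^6 + 41472·x^7)·Dx^2 + (-4 - 21·x - 198·x^2 - 90·x^3 - 1775·x^4 + 4080·x^5 + 6336·x^6 + 2304·x^7 + 6912·x^8)·Dx^3  (order 3).
h: a_k = -2, 14, -8, -298/3, -38, 3696/5, -194, …
ICs: h(0) = -2, h′(0) = 14, h′′(0) = -16.

f: a_k = -2, -2, -8, -14, -38, -80, -194, …
g: a_k = 0, 16, 0, -256/3, 0, 4096/5, 0, …
Weyl lclm of L_f,L_g ⇒ L₀ (ord ≤ 3).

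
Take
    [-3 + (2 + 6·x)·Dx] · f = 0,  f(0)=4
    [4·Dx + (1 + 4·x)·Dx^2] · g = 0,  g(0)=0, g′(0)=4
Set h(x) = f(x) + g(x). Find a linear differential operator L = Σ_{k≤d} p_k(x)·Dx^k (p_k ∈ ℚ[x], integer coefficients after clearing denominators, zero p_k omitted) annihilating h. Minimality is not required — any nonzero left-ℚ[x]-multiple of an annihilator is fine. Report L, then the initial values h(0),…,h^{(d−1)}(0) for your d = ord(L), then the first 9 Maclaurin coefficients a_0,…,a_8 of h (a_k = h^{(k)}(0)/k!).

L = (84 + 144·x)·Dx + (101 + 552·x + 720·x^2)·Dx^2 + (10 + 94·x + 288·x^2 + 288·x^3)·Dx^3  (order 3).
h: a_k = 4, 10, -25/2, 337/12, -2453/32, 74041/320, -570215/768, 8893805/3584, -69923533/8192, …
ICs: h(0) = 4, h′(0) = 10, h′′(0) = -25.

f: a_k = 4, 6, -9/2, 27/4, -405/32, 1701/64, -15309/256, 72171/512, -2814669/8192, …
g: a_k = 0, 4, -8, 64/3, -64, 1024/5, -2048/3, 16384/7, -8192, …
h₀=f+g: left-lcm gives L₀, ord ≤ 3.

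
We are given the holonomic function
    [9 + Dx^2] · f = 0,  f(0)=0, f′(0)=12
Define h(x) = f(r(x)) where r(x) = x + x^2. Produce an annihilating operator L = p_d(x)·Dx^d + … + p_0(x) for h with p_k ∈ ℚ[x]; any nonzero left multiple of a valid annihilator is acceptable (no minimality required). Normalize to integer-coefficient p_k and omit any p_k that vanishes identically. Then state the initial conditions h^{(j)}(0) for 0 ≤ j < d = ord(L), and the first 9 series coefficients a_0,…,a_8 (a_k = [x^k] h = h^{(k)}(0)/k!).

f: a_k = 0, 12, 0, -18, 0, 81/10, 0, -243/140, 0, …
Change of var in L_f (x↦r) gives L₀.
L = (9 + 54·x + 108·x^2 + 72·x^3) - 2·Dx + (1 + 2·x)·Dx^2  (order 2).
h: a_k = 0, 12, 12, -18, -54, -459/10, 45/2, 11097/140, 1377/20, …
ICs: h(0) = 0, h′(0) = 12.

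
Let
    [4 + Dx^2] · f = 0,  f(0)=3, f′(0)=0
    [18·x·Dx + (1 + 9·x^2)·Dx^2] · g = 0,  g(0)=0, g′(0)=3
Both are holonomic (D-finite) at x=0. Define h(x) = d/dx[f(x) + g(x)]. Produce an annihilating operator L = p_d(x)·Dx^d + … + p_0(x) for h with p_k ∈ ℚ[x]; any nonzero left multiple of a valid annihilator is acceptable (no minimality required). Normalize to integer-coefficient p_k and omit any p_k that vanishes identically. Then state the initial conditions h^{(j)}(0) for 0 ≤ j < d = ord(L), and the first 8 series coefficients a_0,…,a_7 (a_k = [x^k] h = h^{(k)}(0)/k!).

L = (-3744·x + 37584·x^3 + 11664·x^5) + (-28 + 864·x^2 + 10692·x^4 + 5832·x^6)·Dx + (-936·x + 9396·x^3 + 2916·x^5)·Dx^2 + (-7 + 216·x^2 + 2673·x^4 + 1458·x^6)·Dx^3  (order 3).
h: a_k = 3, -12, -27, 8, 243, -8/5, -2187, 16/105, …
ICs: h(0) = 3, h′(0) = -12, h′′(0) = -54.

f: a_k = 3, 0, -6, 0, 2, 0, -4/15, 0, …
g: a_k = 0, 3, 0, -9, 0, 243/5, 0, -2187/7, …
Weyl lclm of L_f,L_g ⇒ L₀ (ord ≤ 4).
Derive L from L₀ (diff closure).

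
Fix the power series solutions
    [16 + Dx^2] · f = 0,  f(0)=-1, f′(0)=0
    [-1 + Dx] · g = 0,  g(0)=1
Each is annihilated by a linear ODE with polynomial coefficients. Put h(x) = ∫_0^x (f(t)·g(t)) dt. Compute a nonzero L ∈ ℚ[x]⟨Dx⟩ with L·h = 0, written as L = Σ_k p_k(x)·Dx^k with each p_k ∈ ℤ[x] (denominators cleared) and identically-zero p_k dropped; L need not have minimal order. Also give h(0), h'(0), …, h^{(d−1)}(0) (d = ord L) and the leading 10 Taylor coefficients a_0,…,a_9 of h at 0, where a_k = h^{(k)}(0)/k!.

f: a_k = -1, 0, 8, 0, -32/3, 0, 256/45, 0, -512/315, 0, …
g: a_k = 1, 1, 1/2, 1/6, 1/24, 1/120, 1/720, 1/5040, 1/40320, 1/362880, …
f·g: L₀ = L_f ⊗_s L_g, ord ≤ 2·1.
∫: right-multiply L₀ by Dx.
L = 17·Dx - 2·Dx^2 + Dx^3  (order 3).
h: a_k = 0, -1, -1/2, 5/2, 47/24, -161/120, -1121/720, 11/112, 20047/40320, 31679/362880, …
ICs: h(0) = 0, h′(0) = -1, h′′(0) = -1.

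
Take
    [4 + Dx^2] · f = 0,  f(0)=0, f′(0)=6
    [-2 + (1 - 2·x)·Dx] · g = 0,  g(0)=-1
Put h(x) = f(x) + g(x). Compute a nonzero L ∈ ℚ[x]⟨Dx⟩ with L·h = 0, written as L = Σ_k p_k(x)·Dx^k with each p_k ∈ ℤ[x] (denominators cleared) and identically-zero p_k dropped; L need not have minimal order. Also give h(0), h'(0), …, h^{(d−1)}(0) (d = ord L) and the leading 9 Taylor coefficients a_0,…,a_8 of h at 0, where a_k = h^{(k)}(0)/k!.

L = (-56 + 32·x - 32·x^2) + (12 - 40·x + 48·x^2 - 32·x^3)·Dx + (-14 + 8·x - 8·x^2)·Dx^2 + (3 - 10·x + 12·x^2 - 8·x^3)·Dx^3  (order 3).
h: a_k = -1, 4, -4, -12, -16, -156/5, -64, -13448/105, -256, …
ICs: h(0) = -1, h′(0) = 4, h′′(0) = -8.

f: a_k = 0, 6, 0, -4, 0, 4/5, 0, -8/105, 0, …
g: a_k = -1, -2, -4, -8, -16, -32, -64, -128, -256, …
L₀ := lclm(L_f,L_g); ord L₀ ≤ 2+1.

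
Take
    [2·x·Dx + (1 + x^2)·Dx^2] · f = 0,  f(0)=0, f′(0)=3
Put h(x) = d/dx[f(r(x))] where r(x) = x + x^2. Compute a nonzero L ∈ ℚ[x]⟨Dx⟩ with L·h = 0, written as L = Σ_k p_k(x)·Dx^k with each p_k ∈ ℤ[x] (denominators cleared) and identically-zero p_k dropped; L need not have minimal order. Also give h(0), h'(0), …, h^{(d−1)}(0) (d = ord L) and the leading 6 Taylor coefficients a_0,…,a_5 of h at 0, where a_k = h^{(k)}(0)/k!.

L = (-2 + 2·x + 8·x^2 + 12·x^3 + 6·x^4) + (1 + 2·x + x^2 + 4·x^3 + 5·x^4 + 2·x^5)·Dx  (order 1).
h: a_k = 3, 6, -3, -12, -12, 12, …
ICs: h(0) = 3.

f: a_k = 0, 3, 0, -1, 0, 3/5, …
Substitute x→r, Dx→(1/r')Dx; clear ⇒ L₀.
Derive L from L₀ (diff closure).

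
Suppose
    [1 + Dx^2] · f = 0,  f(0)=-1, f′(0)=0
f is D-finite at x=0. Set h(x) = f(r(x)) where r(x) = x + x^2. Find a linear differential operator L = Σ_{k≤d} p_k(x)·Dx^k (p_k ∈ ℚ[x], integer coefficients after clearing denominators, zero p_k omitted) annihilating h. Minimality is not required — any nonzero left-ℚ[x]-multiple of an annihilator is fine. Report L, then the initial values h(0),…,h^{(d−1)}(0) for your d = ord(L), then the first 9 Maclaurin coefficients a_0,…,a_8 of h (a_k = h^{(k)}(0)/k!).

L = (1 + 6·x + 12·x^2 + 8·x^3) - 2·Dx + (1 + 2·x)·Dx^2  (order 2).
h: a_k = -1, 0, 1/2, 1, 11/24, -1/6, -179/720, -19/120, -841/40320, …
ICs: h(0) = -1, h′(0) = 0.

f: a_k = -1, 0, 1/2, 0, -1/24, 0, 1/720, 0, -1/40320, …
Change of var in L_f (x↦r) gives L₀.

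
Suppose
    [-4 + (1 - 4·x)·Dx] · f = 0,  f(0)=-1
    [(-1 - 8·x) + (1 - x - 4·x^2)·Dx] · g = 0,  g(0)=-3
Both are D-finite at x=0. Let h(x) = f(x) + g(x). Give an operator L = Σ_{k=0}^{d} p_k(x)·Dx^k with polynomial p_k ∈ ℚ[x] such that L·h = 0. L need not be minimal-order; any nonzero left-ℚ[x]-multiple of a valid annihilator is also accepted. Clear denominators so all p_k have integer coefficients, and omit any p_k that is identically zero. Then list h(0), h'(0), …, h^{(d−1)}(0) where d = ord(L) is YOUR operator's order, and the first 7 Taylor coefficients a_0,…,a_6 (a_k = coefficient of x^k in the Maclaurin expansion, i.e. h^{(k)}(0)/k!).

f: a_k = -1, -4, -16, -64, -256, -1024, -4096, …
g: a_k = -3, -3, -15, -27, -87, -195, -543, …
L₀ := lclm(L_f,L_g); ord L₀ ≤ 1+1.
L = (8 - 288·x + 384·x^2 - 512·x^3) + (22 - 8·x - 288·x^2 + 640·x^3 - 1024·x^4)·Dx + (-3 + 23·x - 56·x^2 + 32·x^3 + 128·x^4 - 256·x^5)·Dx^2  (order 2).
h: a_k = -4, -7, -31, -91, -343, -1219, -4639, …
ICs: h(0) = -4, h′(0) = -7.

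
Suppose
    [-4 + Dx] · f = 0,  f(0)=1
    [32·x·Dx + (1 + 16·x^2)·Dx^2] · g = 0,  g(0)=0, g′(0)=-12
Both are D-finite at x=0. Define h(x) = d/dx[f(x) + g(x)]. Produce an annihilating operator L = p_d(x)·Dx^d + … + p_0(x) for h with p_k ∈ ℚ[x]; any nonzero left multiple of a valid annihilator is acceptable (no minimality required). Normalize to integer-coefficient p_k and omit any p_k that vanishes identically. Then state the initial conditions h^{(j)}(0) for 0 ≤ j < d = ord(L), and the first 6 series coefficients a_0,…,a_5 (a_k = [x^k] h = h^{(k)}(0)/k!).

f: a_k = 1, 4, 8, 32/3, 32/3, 128/15, …
g: a_k = 0, -12, 0, 64, 0, -3072/5, …
Weyl lclm of L_f,L_g ⇒ L₀ (ord ≤ 3).
Differentiate: ansatz ord ≤ ord L₀ ⇒ L.
L = (32 - 256·x - 512·x^2) + (-12 + 48·x + 64·x^2 - 256·x^3)·Dx + (1 + 4·x + 16·x^2 + 64·x^3)·Dx^2  (order 2).
h: a_k = -8, 16, 224, 128/3, -9088/3, 512/15, …
ICs: h(0) = -8, h′(0) = 16.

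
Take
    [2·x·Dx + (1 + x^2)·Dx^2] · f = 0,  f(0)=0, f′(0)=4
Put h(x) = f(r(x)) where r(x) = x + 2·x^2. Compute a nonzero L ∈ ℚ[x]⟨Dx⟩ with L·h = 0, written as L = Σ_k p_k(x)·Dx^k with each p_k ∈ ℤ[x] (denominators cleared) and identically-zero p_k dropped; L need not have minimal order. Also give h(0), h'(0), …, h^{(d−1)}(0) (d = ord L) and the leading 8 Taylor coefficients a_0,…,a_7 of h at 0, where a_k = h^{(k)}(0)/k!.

f: a_k = 0, 4, 0, -4/3, 0, 4/5, 0, -4/7, …
L₀ from L_f via x↦r, Dx↦r'^{-1}Dx.
L = (-4 + 2·x + 16·x^2 + 48·x^3 + 48·x^4)·Dx + (1 + 4·x + x^2 + 8·x^3 + 20·x^4 + 16·x^5)·Dx^2  (order 2).
h: a_k = 0, 4, 8, -4/3, -8, -76/5, -8/3, 220/7, …
ICs: h(0) = 0, h′(0) = 4.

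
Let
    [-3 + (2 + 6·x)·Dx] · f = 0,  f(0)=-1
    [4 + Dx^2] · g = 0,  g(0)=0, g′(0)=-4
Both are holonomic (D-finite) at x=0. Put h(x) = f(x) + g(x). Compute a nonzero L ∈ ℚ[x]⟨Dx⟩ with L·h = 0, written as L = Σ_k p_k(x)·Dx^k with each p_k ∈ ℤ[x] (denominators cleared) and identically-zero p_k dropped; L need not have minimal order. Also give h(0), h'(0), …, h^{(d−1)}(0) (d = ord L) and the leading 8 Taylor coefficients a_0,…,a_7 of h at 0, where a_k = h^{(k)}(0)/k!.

f: a_k = -1, -3/2, 9/8, -27/16, 405/128, -1701/256, 15309/1024, -72171/2048, …
g: a_k = 0, -4, 0, 8/3, 0, -8/15, 0, 16/315, …
Sum ⇒ L₀ = lclm(L_f,L_g) in ℚ(x)⟨Dx⟩.
L = (-516 - 1152·x - 1728·x^2) + (56 + 936·x + 3456·x^2 + 3456·x^3)·Dx + (-129 - 288·x - 432·x^2)·Dx^2 + (14 + 234·x + 864·x^2 + 864·x^3)·Dx^3  (order 3).
h: a_k = -1, -11/2, 9/8, 47/48, 405/128, -27563/3840, 15309/1024, -22701097/645120, …
ICs: h(0) = -1, h′(0) = -11/2, h′′(0) = 9/4.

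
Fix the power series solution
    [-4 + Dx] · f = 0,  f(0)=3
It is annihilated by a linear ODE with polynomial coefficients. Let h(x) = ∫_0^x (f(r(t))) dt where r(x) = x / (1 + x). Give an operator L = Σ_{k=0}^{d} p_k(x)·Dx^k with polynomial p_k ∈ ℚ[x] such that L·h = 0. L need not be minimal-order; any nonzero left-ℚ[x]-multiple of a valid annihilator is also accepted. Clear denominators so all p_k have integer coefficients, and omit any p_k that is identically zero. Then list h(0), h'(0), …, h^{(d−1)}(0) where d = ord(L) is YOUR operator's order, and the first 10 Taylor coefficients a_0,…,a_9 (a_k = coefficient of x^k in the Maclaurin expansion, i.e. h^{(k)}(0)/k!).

f: a_k = 3, 12, 24, 32, 32, 128/5, 256/15, 1024/105, 512/105, 2048/945, …
f∘r: x↦r, Dx↦Dx/r' in L_f ⇒ L₀.
h=∫h₀ ⇒ L = L₀·Dx.
L = -4·Dx + (1 + 2·x + x^2)·Dx^2  (order 2).
h: a_k = 0, 3, 6, 4, -1, -4/5, 14/15, -44/105, -17/210, 316/945, …
ICs: h(0) = 0, h′(0) = 3.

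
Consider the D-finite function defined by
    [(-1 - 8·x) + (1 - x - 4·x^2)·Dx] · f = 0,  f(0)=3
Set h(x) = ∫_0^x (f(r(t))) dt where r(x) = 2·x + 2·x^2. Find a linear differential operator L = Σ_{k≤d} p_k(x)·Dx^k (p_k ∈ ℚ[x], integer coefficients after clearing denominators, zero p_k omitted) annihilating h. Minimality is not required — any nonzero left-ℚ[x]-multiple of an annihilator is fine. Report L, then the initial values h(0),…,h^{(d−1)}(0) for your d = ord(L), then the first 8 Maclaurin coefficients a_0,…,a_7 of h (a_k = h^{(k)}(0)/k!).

L = (2 + 36·x + 96·x^2 + 64·x^3)·Dx + (-1 + 2·x + 18·x^2 + 32·x^3 + 16·x^4)·Dx^2  (order 2).
h: a_k = 0, 3, 3, 22, 84, 420, 2076, 74520/7, …
ICs: h(0) = 0, h′(0) = 3.

f: a_k = 3, 3, 15, 27, 87, 195, 543, 1323, …
h₀=f(r): pull back L_f along r ⇒ L₀.
Integrate: L := L₀·Dx.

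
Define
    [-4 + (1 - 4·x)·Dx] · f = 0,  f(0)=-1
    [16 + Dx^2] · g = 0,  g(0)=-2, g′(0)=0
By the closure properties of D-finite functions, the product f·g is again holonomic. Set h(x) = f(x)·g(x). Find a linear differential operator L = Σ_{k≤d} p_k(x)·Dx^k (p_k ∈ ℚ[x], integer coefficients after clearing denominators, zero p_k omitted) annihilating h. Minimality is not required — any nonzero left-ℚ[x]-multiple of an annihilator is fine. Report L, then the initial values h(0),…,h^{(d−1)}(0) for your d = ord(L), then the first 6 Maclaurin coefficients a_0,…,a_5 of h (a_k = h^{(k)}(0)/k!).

L = (-16 + 64·x) + 8·Dx + (-1 + 4·x)·Dx^2  (order 2).
h: a_k = 2, 8, 16, 64, 832/3, 3328/3, …
ICs: h(0) = 2, h′(0) = 8.

f: a_k = -1, -4, -16, -64, -256, -1024, …
g: a_k = -2, 0, 16, 0, -64/3, 0, …
Product ⇒ symmetric product L₀, ord ≤ 2.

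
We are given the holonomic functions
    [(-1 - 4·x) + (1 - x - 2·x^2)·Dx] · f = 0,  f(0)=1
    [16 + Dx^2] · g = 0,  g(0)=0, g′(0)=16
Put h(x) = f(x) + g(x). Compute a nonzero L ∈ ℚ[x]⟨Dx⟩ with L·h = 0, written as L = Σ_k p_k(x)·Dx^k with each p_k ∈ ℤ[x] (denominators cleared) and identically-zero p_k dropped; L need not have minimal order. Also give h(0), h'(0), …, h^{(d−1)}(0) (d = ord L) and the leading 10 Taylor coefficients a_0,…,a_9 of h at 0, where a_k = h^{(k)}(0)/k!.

L = (368 + 1408·x - 256·x^2 + 512·x^3 + 2560·x^4 + 2048·x^5) + (-176 + 336·x + 384·x^2 - 1024·x^3 - 384·x^4 + 1536·x^5 + 1024·x^6)·Dx + (23 + 88·x - 16·x^2 + 32·x^3 + 160·x^4 + 128·x^5)·Dx^2 + (-11 + 21·x + 24·x^2 - 64·x^3 - 24·x^4 + 96·x^5 + 64·x^6)·Dx^3  (order 3).
h: a_k = 1, 17, 3, -113/3, 11, 827/15, 43, 22679/315, 171, 974927/2835, …
ICs: h(0) = 1, h′(0) = 17, h′′(0) = 6.

f: a_k = 1, 1, 3, 5, 11, 21, 43, 85, 171, 341, …
g: a_k = 0, 16, 0, -128/3, 0, 512/15, 0, -4096/315, 0, 8192/2835, …
Weyl lclm of L_f,L_g ⇒ L₀ (ord ≤ 3).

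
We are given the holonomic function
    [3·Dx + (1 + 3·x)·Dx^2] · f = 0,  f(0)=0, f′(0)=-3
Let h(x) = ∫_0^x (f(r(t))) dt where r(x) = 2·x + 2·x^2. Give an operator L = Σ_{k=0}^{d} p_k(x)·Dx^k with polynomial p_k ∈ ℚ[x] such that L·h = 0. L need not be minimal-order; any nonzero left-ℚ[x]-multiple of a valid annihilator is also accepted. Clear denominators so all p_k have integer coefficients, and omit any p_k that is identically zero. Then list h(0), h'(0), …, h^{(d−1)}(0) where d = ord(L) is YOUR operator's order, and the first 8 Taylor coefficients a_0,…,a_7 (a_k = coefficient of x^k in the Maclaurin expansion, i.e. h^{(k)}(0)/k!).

f: a_k = 0, -3, 9/2, -9, 81/4, -243/5, 243/2, -2187/7, …
h₀=f(r): pull back L_f along r ⇒ L₀.
h=∫₀ˣh₀: take L = L₀·Dx.
L = (4 + 12·x + 12·x^2)·Dx^2 + (1 + 8·x + 18·x^2 + 12·x^3)·Dx^3  (order 3).
h: a_k = 0, 0, -3, 4, -9, 126/5, -396/5, 1872/7, …
ICs: h(0) = 0, h′(0) = 0, h′′(0) = -6.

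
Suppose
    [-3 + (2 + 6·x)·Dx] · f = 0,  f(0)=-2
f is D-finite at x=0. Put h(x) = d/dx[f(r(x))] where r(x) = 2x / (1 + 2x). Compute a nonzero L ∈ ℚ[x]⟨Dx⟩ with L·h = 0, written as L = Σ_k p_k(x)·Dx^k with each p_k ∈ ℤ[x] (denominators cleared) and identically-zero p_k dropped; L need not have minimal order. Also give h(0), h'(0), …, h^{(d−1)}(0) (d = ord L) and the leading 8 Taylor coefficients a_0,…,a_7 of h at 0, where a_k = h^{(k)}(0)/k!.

L = (-7 - 32·x) + (-1 - 10·x - 16·x^2)·Dx  (order 1).
h: a_k = -6, 42, -261, 1677, -45345/4, 318915/4, -4608345/8, 33903165/8, …
ICs: h(0) = -6.

f: a_k = -2, -3, 9/4, -27/8, 405/64, -1701/128, 15309/512, -72171/1024, …
Substitute x→r, Dx→(1/r')Dx; clear ⇒ L₀.
h=h₀': d/dx-closure on L₀ ⇒ L.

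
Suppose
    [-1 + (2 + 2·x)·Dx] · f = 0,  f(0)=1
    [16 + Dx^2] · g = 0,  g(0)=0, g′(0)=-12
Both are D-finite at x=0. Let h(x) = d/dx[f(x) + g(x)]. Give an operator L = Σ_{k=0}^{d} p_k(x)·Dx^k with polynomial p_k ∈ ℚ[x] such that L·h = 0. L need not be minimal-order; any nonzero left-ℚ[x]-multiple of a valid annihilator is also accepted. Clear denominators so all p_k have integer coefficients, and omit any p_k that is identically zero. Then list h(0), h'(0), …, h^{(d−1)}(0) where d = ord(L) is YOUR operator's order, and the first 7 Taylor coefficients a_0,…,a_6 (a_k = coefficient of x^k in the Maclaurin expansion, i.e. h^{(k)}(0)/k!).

L = (-1264 - 2048·x - 1024·x^2) + (-2144 - 6240·x - 6144·x^2 - 2048·x^3)·Dx + (-79 - 128·x - 64·x^2)·Dx^2 + (-134 - 390·x - 384·x^2 - 128·x^3)·Dx^3  (order 3).
h: a_k = -23/2, -1/4, 1539/16, -5/32, -32733/256, -63/512, 2100617/30720, …
ICs: h(0) = -23/2, h′(0) = -1/4, h′′(0) = 1539/8.

f: a_k = 1, 1/2, -1/8, 1/16, -5/128, 7/256, -21/1024, …
g: a_k = 0, -12, 0, 32, 0, -128/5, 0, …
f+g: L₀ = lclm(L_f,L_g), ord ≤ 1+2.
Derive L from L₀ (diff closure).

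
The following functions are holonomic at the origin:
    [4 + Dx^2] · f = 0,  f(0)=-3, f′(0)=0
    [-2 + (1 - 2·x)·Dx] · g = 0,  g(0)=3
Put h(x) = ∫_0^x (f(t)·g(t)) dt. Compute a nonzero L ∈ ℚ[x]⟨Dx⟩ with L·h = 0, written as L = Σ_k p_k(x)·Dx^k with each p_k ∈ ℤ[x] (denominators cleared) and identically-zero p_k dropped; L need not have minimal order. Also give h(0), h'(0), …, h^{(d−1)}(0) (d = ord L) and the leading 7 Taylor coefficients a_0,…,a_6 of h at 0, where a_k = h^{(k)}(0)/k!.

L = (-4 + 8·x)·Dx + 4·Dx^2 + (-1 + 2·x)·Dx^3  (order 3).
h: a_k = 0, -9, -9, -6, -9, -78/5, -26, …
ICs: h(0) = 0, h′(0) = -9, h′′(0) = -18.

f: a_k = -3, 0, 6, 0, -2, 0, 4/15, …
g: a_k = 3, 6, 12, 24, 48, 96, 192, …
Sym-product of L_f,L_g gives L₀ (≤ ord 2).
h=∫h₀ ⇒ L = L₀·Dx.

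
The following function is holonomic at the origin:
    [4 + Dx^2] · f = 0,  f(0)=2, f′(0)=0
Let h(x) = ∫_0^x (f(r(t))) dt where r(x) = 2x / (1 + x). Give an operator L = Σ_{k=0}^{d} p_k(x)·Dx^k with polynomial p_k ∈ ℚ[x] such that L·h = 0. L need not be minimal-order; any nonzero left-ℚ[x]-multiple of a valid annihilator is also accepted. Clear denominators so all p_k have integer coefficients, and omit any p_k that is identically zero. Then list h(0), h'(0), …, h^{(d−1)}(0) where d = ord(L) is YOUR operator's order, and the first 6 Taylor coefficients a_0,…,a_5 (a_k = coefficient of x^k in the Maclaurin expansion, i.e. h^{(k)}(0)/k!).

f: a_k = 2, 0, -4, 0, 4/3, 0, …
f∘r: x↦r, Dx↦Dx/r' in L_f ⇒ L₀.
∫: right-multiply L₀ by Dx.
L = 16·Dx + (2 + 6·x + 6·x^2 + 2·x^3)·Dx^2 + (1 + 4·x + 6·x^2 + 4·x^3 + x^4)·Dx^3  (order 3).
h: a_k = 0, 2, 0, -16/3, 8, -16/3, …
ICs: h(0) = 0, h′(0) = 2, h′′(0) = 0.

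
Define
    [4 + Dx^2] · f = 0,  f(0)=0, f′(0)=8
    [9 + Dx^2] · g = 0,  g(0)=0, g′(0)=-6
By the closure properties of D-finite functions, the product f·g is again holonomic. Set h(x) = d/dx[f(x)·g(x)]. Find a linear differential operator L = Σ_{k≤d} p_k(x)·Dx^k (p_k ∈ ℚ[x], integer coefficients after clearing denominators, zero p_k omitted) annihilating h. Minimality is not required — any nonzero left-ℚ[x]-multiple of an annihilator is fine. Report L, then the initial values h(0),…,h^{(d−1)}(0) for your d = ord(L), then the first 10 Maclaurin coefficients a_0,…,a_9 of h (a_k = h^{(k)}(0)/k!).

f: a_k = 0, 8, 0, -16/3, 0, 16/15, 0, -32/315, 0, 16/2835, …
g: a_k = 0, -6, 0, 9, 0, -81/20, 0, 243/280, 0, -243/2240, …
L₀ := L_f ⊗_s L_g (sym. prod.), ord ≤ 4.
h₀' ⇒ L via d/dx closure of L₀.
L = 25 + 26·Dx^2 + Dx^4  (order 4).
h: a_k = 0, -96, 0, 416, 0, -2604/5, 0, 32552/105, 0, -406901/3780, …
ICs: h(0) = 0, h′(0) = -96, h′′(0) = 0, h′′′(0) = 2496.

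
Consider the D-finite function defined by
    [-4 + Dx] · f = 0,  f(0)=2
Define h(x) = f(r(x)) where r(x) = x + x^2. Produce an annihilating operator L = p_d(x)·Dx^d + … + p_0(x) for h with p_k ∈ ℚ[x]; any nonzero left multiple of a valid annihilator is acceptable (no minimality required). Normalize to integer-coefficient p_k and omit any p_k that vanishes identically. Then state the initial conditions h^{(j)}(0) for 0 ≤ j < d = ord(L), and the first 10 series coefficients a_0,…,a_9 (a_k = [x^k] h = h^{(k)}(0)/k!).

L = (-4 - 8·x) + Dx  (order 1).
h: a_k = 2, 8, 24, 160/3, 304/3, 832/5, 11072/45, 104192/315, 2880/7, 1351936/2835, …
ICs: h(0) = 2.

f: a_k = 2, 8, 16, 64/3, 64/3, 256/15, 512/45, 2048/315, 1024/315, 4096/2835, …
Substitute x→r, Dx→(1/r')Dx; clear ⇒ L₀.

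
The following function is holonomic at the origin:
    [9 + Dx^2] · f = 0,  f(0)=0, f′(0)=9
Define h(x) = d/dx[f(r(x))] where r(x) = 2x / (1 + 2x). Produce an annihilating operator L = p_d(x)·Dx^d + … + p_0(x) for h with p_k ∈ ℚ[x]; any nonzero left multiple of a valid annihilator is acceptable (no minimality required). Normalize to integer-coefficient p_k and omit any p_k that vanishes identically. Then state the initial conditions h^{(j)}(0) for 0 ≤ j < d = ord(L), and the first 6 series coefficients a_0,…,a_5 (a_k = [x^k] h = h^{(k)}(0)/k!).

L = (60 + 96·x + 96·x^2) + (12 + 72·x + 144·x^2 + 96·x^3)·Dx + (1 + 8·x + 24·x^2 + 32·x^3 + 16·x^4)·Dx^2  (order 2).
h: a_k = 18, -72, -108, 2016, -10548, 36720, …
ICs: h(0) = 18, h′(0) = -72.

f: a_k = 0, 9, 0, -27/2, 0, 243/40, …
f∘r: x↦r, Dx↦Dx/r' in L_f ⇒ L₀.
Derive L from L₀ (diff closure).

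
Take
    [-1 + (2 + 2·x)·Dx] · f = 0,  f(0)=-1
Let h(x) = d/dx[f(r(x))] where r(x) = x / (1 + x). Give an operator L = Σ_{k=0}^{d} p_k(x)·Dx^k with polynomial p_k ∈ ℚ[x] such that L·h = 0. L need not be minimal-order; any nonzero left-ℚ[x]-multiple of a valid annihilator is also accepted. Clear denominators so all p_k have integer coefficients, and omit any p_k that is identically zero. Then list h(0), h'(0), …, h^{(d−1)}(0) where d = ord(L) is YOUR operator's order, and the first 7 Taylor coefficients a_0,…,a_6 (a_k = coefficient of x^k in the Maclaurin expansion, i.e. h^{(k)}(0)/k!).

L = (-5 - 8·x) + (-2 - 6·x - 4·x^2)·Dx  (order 1).
h: a_k = -1/2, 5/4, -39/16, 141/32, -1995/256, 7059/512, -50435/2048, …
ICs: h(0) = -1/2.

f: a_k = -1, -1/2, 1/8, -1/16, 5/128, -7/256, 21/1024, …
L₀ from L_f via x↦r, Dx↦r'^{-1}Dx.
Differentiate: ansatz ord ≤ ord L₀ ⇒ L.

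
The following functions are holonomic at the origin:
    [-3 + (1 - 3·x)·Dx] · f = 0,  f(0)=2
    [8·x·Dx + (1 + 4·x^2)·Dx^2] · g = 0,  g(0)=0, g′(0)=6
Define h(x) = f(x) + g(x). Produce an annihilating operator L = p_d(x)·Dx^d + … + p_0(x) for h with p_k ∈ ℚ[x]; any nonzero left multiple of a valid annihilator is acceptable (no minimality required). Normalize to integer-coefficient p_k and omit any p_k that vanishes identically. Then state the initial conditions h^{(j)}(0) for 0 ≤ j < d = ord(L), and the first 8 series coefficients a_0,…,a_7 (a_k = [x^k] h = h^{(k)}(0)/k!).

f: a_k = 2, 6, 18, 54, 162, 486, 1458, 4374, …
g: a_k = 0, 6, 0, -8, 0, 96/5, 0, -384/7, …
h₀=f+g: left-lcm gives L₀, ord ≤ 3.
L = (-24 + 288·x + 288·x^2)·Dx + (31 - 24·x + 204·x^2 + 288·x^3)·Dx^2 + (-3 + 5·x + 20·x^3 + 48·x^4)·Dx^3  (order 3).
h: a_k = 2, 12, 18, 46, 162, 2526/5, 1458, 30234/7, …
ICs: h(0) = 2, h′(0) = 12, h′′(0) = 36.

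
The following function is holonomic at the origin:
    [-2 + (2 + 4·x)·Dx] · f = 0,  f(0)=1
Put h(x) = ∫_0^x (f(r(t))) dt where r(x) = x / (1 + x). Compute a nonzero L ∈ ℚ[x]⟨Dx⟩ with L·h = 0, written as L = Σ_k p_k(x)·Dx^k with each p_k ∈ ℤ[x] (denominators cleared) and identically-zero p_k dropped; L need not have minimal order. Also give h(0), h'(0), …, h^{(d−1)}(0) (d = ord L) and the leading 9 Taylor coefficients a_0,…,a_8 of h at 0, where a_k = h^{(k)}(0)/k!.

f: a_k = 1, 1, -1/2, 1/2, -5/8, 7/8, -21/16, 33/16, -429/128, …
f∘r: x↦r, Dx↦Dx/r' in L_f ⇒ L₀.
h=∫₀ˣh₀: take L = L₀·Dx.
L = -Dx + (1 + 4·x + 3·x^2)·Dx^2  (order 2).
h: a_k = 0, 1, 1/2, -1/2, 5/8, -37/40, 25/16, -327/112, 753/128, …
ICs: h(0) = 0, h′(0) = 1.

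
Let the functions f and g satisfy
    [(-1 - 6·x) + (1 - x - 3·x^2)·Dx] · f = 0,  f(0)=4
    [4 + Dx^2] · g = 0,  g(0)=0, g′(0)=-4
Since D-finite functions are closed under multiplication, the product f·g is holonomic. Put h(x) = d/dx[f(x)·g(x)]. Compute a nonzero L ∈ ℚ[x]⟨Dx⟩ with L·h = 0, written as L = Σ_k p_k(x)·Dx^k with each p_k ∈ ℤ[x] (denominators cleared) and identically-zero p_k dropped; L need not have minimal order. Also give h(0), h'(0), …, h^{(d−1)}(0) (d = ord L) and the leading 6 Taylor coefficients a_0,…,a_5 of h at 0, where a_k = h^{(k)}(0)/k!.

f: a_k = 4, 4, 16, 28, 76, 160, …
g: a_k = 0, -4, 0, 8/3, 0, -8/15, …
Product ⇒ symmetric product L₀, ord ≤ 2.
h₀' ⇒ L via d/dx closure of L₀.
L = (10 - 16·x - 40·x^2 + 48·x^3 + 72·x^4) + (5 + 34·x + 36·x^2 + 72·x^3)·Dx + (-1 - x - x^2 + 12·x^3 + 18·x^4)·Dx^2  (order 2).
h: a_k = -16, -32, -160, -1216/3, -3952/3, -17024/5, …
ICs: h(0) = -16, h′(0) = -32.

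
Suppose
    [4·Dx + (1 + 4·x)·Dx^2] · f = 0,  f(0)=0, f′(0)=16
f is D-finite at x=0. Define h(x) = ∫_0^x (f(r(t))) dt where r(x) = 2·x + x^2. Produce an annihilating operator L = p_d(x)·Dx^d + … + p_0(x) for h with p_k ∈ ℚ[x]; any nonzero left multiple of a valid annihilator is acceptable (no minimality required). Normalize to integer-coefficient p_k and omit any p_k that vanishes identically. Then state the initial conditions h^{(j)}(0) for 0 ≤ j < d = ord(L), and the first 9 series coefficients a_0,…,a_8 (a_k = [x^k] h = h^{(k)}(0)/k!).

L = (7 + 8·x + 4·x^2)·Dx^2 + (1 + 9·x + 12·x^2 + 4·x^3)·Dx^3  (order 3).
h: a_k = 0, 0, 16, -112/3, 416/3, -3104/5, 46336/15, -49408/3, 645376/7, …
ICs: h(0) = 0, h′(0) = 0, h′′(0) = 32.

f: a_k = 0, 16, -32, 256/3, -256, 4096/5, -8192/3, 65536/7, -32768, …
Change of var in L_f (x↦r) gives L₀.
∫: right-multiply L₀ by Dx.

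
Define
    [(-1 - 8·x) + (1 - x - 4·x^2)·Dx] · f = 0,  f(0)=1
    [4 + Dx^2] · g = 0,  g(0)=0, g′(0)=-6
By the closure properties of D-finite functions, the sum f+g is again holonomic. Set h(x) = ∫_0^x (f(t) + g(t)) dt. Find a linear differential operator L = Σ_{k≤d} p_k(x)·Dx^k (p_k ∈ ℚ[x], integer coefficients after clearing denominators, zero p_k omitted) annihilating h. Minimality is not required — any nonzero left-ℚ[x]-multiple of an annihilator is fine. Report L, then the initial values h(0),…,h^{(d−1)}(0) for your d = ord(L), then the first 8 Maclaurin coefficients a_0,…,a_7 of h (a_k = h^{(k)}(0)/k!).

f: a_k = 1, 1, 5, 9, 29, 65, 181, 441, …
g: a_k = 0, -6, 0, 4, 0, -4/5, 0, 8/105, …
Weyl lclm of L_f,L_g ⇒ L₀ (ord ≤ 3).
h=∫h₀ ⇒ L = L₀·Dx.
L = (116 + 1008·x + 968·x^2 + 2688·x^3 + 640·x^4 + 1024·x^5)·Dx + (-28 - 4·x + 8·x^2 + 200·x^3 + 480·x^4 + 384·x^5 + 512·x^6)·Dx^2 + (29 + 252·x + 242·x^2 + 672·x^3 + 160·x^4 + 256·x^5)·Dx^3 + (-7 - x + 2·x^2 + 50·x^3 + 120·x^4 + 96·x^5 + 128·x^6)·Dx^4  (order 4).
h: a_k = 0, 1, -5/2, 5/3, 13/4, 29/5, 107/10, 181/7, …
ICs: h(0) = 0, h′(0) = 1, h′′(0) = -5, h′′′(0) = 10.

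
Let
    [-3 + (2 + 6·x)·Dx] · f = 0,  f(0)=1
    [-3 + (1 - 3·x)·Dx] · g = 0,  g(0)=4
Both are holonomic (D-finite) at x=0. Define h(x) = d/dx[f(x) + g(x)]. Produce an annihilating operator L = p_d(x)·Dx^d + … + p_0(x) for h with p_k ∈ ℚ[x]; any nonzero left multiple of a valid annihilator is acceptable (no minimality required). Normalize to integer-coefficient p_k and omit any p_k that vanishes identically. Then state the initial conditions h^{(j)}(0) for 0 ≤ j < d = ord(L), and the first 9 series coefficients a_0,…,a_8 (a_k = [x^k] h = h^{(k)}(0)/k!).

L = (-162 - 162·x) + (-63 - 486·x - 567·x^2)·Dx + (10 + 18·x - 90·x^2 - 162·x^3)·Dx^2  (order 2).
h: a_k = 27/2, 279/4, 5265/16, 41067/32, 1252665/256, 8912025/512, 125916525/2048, 857148723/4096, 46564683273/65536, …
ICs: h(0) = 27/2, h′(0) = 279/4.

f: a_k = 1, 3/2, -9/8, 27/16, -405/128, 1701/256, -15309/1024, 72171/2048, -2814669/32768, …
g: a_k = 4, 12, 36, 108, 324, 972, 2916, 8748, 26244, …
h₀=f+g: left-lcm gives L₀, ord ≤ 2.
Derive L from L₀ (diff closure).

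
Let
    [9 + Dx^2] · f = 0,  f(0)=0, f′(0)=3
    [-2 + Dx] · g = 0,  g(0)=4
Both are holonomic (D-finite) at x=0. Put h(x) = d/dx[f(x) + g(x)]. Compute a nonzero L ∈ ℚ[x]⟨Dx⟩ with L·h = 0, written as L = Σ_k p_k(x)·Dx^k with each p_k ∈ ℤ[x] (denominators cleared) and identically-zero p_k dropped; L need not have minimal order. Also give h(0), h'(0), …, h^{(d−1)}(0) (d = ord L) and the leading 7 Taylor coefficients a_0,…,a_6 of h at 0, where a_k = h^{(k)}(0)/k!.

f: a_k = 0, 3, 0, -9/2, 0, 81/40, 0, …
g: a_k = 4, 8, 8, 16/3, 8/3, 16/15, 16/45, …
Sum ⇒ L₀ = lclm(L_f,L_g) in ℚ(x)⟨Dx⟩.
h=h₀': d/dx-closure on L₀ ⇒ L.
L = 18 - 9·Dx + 2·Dx^2 - Dx^3  (order 3).
h: a_k = 11, 16, 5/2, 32/3, 371/24, 32/15, -335/144, …
ICs: h(0) = 11, h′(0) = 16, h′′(0) = 5.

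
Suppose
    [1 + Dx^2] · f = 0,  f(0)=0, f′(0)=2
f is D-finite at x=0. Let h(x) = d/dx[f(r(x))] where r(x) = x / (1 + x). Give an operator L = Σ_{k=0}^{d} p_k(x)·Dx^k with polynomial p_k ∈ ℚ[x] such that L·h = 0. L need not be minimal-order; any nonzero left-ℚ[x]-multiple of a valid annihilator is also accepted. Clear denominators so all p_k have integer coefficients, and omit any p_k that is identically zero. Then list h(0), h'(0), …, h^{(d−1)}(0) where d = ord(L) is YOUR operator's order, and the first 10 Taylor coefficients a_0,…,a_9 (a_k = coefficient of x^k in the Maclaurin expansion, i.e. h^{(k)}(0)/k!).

f: a_k = 0, 2, 0, -1/3, 0, 1/60, 0, -1/2520, 0, 1/181440, …
Change of var in L_f (x↦r) gives L₀.
h=h₀': d/dx-closure on L₀ ⇒ L.
L = (7 + 12·x + 6·x^2) + (6 + 18·x + 18·x^2 + 6·x^3)·Dx + (1 + 4·x + 6·x^2 + 4·x^3 + x^4)·Dx^2  (order 2).
h: a_k = 2, -4, 5, -4, 1/12, 15/2, -6931/360, 1591/45, -224179/4032, 159935/2016, …
ICs: h(0) = 2, h′(0) = -4.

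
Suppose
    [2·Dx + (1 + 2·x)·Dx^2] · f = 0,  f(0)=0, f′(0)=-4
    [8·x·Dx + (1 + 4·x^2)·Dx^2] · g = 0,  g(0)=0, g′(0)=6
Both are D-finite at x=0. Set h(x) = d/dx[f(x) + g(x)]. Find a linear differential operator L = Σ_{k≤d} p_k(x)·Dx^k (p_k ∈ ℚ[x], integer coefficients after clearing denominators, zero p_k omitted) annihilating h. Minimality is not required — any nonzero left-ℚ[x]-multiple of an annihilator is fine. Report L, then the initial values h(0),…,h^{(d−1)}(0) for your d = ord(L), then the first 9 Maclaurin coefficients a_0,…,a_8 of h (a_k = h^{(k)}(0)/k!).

L = (-8 - 48·x + 96·x^2 + 64·x^3) + (-8 - 16·x + 192·x^3 + 128·x^4)·Dx + (-1 + 2·x + 8·x^2 + 16·x^3 + 48·x^4 + 32·x^5)·Dx^2  (order 2).
h: a_k = 2, 8, -40, 32, 32, 128, -640, 512, 512, …
ICs: h(0) = 2, h′(0) = 8.

f: a_k = 0, -4, 4, -16/3, 8, -64/5, 64/3, -256/7, 64, …
g: a_k = 0, 6, 0, -8, 0, 96/5, 0, -384/7, 0, …
h₀=f+g: left-lcm gives L₀, ord ≤ 4.
h=h₀': d/dx-closure on L₀ ⇒ L.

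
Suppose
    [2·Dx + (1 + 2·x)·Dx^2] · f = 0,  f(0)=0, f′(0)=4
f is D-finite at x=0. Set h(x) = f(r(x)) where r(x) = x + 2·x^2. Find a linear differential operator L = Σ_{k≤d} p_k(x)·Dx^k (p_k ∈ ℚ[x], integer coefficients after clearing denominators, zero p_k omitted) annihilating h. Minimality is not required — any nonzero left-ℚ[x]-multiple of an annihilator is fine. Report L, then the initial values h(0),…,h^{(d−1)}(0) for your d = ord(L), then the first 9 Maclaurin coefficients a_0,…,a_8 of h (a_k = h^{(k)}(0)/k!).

L = (-2 + 8·x + 16·x^2)·Dx + (1 + 6·x + 12·x^2 + 16·x^3)·Dx^2  (order 2).
h: a_k = 0, 4, 4, -32/3, 8, 64/5, -128/3, 256/7, 64, …
ICs: h(0) = 0, h′(0) = 4.

f: a_k = 0, 4, -4, 16/3, -8, 64/5, -64/3, 256/7, -64, …
Change of var in L_f (x↦r) gives L₀.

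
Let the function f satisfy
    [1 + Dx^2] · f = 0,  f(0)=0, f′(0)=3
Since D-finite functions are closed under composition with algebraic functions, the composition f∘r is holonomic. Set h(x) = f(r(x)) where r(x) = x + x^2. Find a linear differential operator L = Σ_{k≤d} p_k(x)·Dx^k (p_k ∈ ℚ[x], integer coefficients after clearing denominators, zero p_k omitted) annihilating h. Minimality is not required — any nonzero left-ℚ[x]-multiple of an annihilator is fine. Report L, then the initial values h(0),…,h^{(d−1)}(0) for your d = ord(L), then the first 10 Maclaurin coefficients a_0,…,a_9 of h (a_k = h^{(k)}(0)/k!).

f: a_k = 0, 3, 0, -1/2, 0, 1/40, 0, -1/1680, 0, 1/120960, …
h₀=f(r): pull back L_f along r ⇒ L₀.
L = (1 + 6·x + 12·x^2 + 8·x^3) - 2·Dx + (1 + 2·x)·Dx^2  (order 2).
h: a_k = 0, 3, 3, -1/2, -3/2, -59/40, -3/8, 419/1680, 59/240, 13609/120960, …
ICs: h(0) = 0, h′(0) = 3.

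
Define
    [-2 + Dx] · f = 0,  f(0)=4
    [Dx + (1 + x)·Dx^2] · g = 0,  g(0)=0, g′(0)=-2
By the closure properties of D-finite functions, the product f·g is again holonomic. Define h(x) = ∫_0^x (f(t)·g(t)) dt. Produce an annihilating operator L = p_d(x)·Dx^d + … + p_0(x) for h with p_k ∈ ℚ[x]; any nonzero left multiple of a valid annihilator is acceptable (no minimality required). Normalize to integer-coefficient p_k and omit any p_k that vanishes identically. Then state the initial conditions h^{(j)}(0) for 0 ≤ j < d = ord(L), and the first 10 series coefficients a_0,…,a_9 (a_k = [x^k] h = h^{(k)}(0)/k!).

L = (2 + 4·x)·Dx + (-3 - 4·x)·Dx^2 + (1 + x)·Dx^3  (order 3).
h: a_k = 0, 0, -4, -4, -8/3, -6/5, -22/45, -8/63, -17/315, 1/405, …
ICs: h(0) = 0, h′(0) = 0, h′′(0) = -8.

f: a_k = 4, 8, 8, 16/3, 8/3, 16/15, 16/45, 32/315, 8/315, 16/2835, …
g: a_k = 0, -2, 1, -2/3, 1/2, -2/5, 1/3, -2/7, 1/4, -2/9, …
Sym-product of L_f,L_g gives L₀ (≤ ord 2).
h=∫h₀ ⇒ L = L₀·Dx.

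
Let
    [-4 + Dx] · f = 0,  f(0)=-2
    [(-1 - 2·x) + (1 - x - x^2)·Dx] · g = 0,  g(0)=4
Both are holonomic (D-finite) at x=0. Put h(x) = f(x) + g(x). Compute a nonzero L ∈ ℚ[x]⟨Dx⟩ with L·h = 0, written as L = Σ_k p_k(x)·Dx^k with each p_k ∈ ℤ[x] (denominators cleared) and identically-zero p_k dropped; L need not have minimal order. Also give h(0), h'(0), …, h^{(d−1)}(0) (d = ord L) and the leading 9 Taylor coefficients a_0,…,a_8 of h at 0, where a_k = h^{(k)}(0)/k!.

f: a_k = -2, -8, -16, -64/3, -64/3, -256/15, -512/45, -2048/315, -1024/315, …
g: a_k = 4, 4, 8, 12, 20, 32, 52, 84, 136, …
Weyl lclm of L_f,L_g ⇒ L₀ (ord ≤ 2).
L = (8·x + 72·x^2 + 32·x^3) + (12 - 38·x - 22·x^2 + 32·x^3 + 16·x^4)·Dx + (-3 + 9·x + x^2 - 10·x^3 - 4·x^4)·Dx^2  (order 2).
h: a_k = 2, -4, -8, -28/3, -4/3, 224/15, 1828/45, 24412/315, 41816/315, …
ICs: h(0) = 2, h′(0) = -4.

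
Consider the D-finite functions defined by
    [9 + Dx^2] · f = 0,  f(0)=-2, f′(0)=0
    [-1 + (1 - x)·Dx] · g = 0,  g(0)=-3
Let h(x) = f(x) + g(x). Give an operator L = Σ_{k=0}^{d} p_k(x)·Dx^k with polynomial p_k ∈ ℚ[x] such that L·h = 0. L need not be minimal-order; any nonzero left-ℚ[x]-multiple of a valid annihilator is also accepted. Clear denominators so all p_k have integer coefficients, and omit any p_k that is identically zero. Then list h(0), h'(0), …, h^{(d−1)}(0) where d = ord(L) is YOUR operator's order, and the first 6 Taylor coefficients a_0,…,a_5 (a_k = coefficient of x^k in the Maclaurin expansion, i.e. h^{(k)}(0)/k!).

L = (-135 + 162·x - 81·x^2) + (99 - 261·x + 243·x^2 - 81·x^3)·Dx + (-15 + 18·x - 9·x^2)·Dx^2 + (11 - 29·x + 27·x^2 - 9·x^3)·Dx^3  (order 3).
h: a_k = -5, -3, 6, -3, -39/4, -3, …
ICs: h(0) = -5, h′(0) = -3, h′′(0) = 12.

f: a_k = -2, 0, 9, 0, -27/4, 0, …
g: a_k = -3, -3, -3, -3, -3, -3, …
Sum ⇒ L₀ = lclm(L_f,L_g) in ℚ(x)⟨Dx⟩.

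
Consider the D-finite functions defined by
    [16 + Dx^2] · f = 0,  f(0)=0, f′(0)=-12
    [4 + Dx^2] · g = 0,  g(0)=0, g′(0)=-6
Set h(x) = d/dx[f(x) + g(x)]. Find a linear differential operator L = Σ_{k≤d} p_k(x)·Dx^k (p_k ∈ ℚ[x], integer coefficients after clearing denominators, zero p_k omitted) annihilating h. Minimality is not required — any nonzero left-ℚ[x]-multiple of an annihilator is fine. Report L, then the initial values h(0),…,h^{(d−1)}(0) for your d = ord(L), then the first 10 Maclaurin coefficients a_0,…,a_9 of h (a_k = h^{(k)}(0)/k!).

f: a_k = 0, -12, 0, 32, 0, -128/5, 0, 1024/105, 0, -2048/945, …
g: a_k = 0, -6, 0, 4, 0, -4/5, 0, 8/105, 0, -4/945, …
Sum ⇒ L₀ = lclm(L_f,L_g) in ℚ(x)⟨Dx⟩.
Derive L from L₀ (diff closure).
L = 64 + 20·Dx^2 + Dx^4  (order 4).
h: a_k = -18, 0, 108, 0, -132, 0, 344/5, 0, -684/35, 0, …
ICs: h(0) = -18, h′(0) = 0, h′′(0) = 216, h′′′(0) = 0.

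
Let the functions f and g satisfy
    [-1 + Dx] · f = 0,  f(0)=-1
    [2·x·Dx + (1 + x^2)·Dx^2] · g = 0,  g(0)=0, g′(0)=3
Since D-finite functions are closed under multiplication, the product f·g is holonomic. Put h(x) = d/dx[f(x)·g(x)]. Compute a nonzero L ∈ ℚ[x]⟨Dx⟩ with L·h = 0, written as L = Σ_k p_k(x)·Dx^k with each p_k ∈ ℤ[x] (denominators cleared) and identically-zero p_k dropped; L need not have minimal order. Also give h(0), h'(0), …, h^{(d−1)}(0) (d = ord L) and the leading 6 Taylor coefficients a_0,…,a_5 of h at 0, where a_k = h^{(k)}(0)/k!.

f: a_k = -1, -1, -1/2, -1/6, -1/24, -1/120, …
g: a_k = 0, 3, 0, -1, 0, 3/5, …
f·g: L₀ = L_f ⊗_s L_g, ord ≤ 1·2.
h=h₀': d/dx-closure on L₀ ⇒ L.
L = (1 + 5·x - 3·x^2 + x^3) + (-6·x + 4·x^2 - 2·x^3)·Dx + (-1 + x - x^2 + x^3)·Dx^2  (order 2).
h: a_k = -3, -6, -3/2, 2, -9/8, -11/4, …
ICs: h(0) = -3, h′(0) = -6.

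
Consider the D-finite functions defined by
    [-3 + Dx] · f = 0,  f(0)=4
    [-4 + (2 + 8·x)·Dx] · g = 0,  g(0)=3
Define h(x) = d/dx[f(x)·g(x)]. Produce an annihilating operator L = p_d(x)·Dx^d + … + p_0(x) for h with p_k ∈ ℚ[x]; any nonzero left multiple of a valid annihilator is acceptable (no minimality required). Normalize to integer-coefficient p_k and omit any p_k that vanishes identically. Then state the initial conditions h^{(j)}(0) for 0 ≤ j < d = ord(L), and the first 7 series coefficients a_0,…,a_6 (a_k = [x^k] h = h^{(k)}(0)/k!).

f: a_k = 4, 12, 18, 18, 27/2, 81/10, 81/20, …
g: a_k = 3, 6, -6, 12, -30, 84, -252, …
Product ⇒ symmetric product L₀, ord ≤ 1.
h₀' ⇒ L via d/dx closure of L₀.
L = (17 + 120·x + 144·x^2) + (-5 - 32·x - 48·x^2)·Dx  (order 1).
h: a_k = 60, 204, 414, 258, 1893/2, -4131/2, 176247/20, …
ICs: h(0) = 60.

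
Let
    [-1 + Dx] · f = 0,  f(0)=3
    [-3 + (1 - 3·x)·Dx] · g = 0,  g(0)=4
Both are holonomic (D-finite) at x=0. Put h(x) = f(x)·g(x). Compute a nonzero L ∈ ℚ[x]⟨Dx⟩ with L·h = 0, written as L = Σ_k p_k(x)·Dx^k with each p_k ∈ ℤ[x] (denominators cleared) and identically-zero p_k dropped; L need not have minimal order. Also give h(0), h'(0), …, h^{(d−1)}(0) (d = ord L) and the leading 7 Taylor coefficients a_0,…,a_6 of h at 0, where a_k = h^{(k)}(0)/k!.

L = (4 - 3·x) + (-1 + 3·x)·Dx  (order 1).
h: a_k = 12, 48, 150, 452, 2713/2, 20348/5, 732529/60, …
ICs: h(0) = 12.

f: a_k = 3, 3, 3/2, 1/2, 1/8, 1/40, 1/240, …
g: a_k = 4, 12, 36, 108, 324, 972, 2916, …
Product ⇒ symmetric product L₀, ord ≤ 1.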